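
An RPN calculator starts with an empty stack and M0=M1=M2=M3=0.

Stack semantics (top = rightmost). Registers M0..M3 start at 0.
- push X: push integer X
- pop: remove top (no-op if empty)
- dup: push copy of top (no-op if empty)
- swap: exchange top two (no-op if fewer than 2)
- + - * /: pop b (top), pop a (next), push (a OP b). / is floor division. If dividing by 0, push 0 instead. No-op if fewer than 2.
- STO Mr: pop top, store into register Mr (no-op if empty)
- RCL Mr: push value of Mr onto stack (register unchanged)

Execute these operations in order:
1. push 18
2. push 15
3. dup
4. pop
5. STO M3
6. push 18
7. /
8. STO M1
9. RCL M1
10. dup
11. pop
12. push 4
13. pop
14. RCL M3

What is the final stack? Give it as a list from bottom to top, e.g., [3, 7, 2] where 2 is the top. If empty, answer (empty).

After op 1 (push 18): stack=[18] mem=[0,0,0,0]
After op 2 (push 15): stack=[18,15] mem=[0,0,0,0]
After op 3 (dup): stack=[18,15,15] mem=[0,0,0,0]
After op 4 (pop): stack=[18,15] mem=[0,0,0,0]
After op 5 (STO M3): stack=[18] mem=[0,0,0,15]
After op 6 (push 18): stack=[18,18] mem=[0,0,0,15]
After op 7 (/): stack=[1] mem=[0,0,0,15]
After op 8 (STO M1): stack=[empty] mem=[0,1,0,15]
After op 9 (RCL M1): stack=[1] mem=[0,1,0,15]
After op 10 (dup): stack=[1,1] mem=[0,1,0,15]
After op 11 (pop): stack=[1] mem=[0,1,0,15]
After op 12 (push 4): stack=[1,4] mem=[0,1,0,15]
After op 13 (pop): stack=[1] mem=[0,1,0,15]
After op 14 (RCL M3): stack=[1,15] mem=[0,1,0,15]

Answer: [1, 15]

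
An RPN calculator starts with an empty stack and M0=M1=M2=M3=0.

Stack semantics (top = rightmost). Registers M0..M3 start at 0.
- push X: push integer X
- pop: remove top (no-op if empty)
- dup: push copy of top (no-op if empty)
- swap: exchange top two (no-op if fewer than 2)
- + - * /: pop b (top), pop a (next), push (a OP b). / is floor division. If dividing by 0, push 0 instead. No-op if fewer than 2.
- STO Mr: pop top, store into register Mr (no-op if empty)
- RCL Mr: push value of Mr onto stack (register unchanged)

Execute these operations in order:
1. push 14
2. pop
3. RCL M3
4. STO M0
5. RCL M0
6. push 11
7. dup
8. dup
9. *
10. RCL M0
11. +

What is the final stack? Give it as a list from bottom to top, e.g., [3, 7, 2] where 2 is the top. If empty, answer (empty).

Answer: [0, 11, 121]

Derivation:
After op 1 (push 14): stack=[14] mem=[0,0,0,0]
After op 2 (pop): stack=[empty] mem=[0,0,0,0]
After op 3 (RCL M3): stack=[0] mem=[0,0,0,0]
After op 4 (STO M0): stack=[empty] mem=[0,0,0,0]
After op 5 (RCL M0): stack=[0] mem=[0,0,0,0]
After op 6 (push 11): stack=[0,11] mem=[0,0,0,0]
After op 7 (dup): stack=[0,11,11] mem=[0,0,0,0]
After op 8 (dup): stack=[0,11,11,11] mem=[0,0,0,0]
After op 9 (*): stack=[0,11,121] mem=[0,0,0,0]
After op 10 (RCL M0): stack=[0,11,121,0] mem=[0,0,0,0]
After op 11 (+): stack=[0,11,121] mem=[0,0,0,0]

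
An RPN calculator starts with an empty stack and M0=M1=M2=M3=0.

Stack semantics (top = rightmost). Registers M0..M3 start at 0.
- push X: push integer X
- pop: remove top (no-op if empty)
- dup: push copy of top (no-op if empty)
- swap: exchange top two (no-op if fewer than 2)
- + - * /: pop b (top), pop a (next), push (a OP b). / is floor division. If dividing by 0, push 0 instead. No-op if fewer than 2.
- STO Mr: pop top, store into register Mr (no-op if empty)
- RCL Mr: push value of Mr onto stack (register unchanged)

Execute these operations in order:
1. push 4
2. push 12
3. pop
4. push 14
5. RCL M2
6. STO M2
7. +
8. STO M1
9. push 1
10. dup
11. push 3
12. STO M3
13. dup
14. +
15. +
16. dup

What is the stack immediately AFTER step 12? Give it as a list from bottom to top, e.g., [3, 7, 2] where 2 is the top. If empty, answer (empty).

After op 1 (push 4): stack=[4] mem=[0,0,0,0]
After op 2 (push 12): stack=[4,12] mem=[0,0,0,0]
After op 3 (pop): stack=[4] mem=[0,0,0,0]
After op 4 (push 14): stack=[4,14] mem=[0,0,0,0]
After op 5 (RCL M2): stack=[4,14,0] mem=[0,0,0,0]
After op 6 (STO M2): stack=[4,14] mem=[0,0,0,0]
After op 7 (+): stack=[18] mem=[0,0,0,0]
After op 8 (STO M1): stack=[empty] mem=[0,18,0,0]
After op 9 (push 1): stack=[1] mem=[0,18,0,0]
After op 10 (dup): stack=[1,1] mem=[0,18,0,0]
After op 11 (push 3): stack=[1,1,3] mem=[0,18,0,0]
After op 12 (STO M3): stack=[1,1] mem=[0,18,0,3]

[1, 1]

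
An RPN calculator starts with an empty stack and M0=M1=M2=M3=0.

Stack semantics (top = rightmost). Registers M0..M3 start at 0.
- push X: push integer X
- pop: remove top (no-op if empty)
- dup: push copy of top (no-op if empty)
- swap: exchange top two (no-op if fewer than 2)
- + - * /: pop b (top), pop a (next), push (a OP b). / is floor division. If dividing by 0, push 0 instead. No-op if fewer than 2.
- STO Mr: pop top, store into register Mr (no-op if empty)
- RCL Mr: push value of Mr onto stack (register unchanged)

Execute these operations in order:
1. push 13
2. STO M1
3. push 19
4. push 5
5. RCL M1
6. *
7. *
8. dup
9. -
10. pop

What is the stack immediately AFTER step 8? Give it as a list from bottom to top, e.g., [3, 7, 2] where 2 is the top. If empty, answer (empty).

After op 1 (push 13): stack=[13] mem=[0,0,0,0]
After op 2 (STO M1): stack=[empty] mem=[0,13,0,0]
After op 3 (push 19): stack=[19] mem=[0,13,0,0]
After op 4 (push 5): stack=[19,5] mem=[0,13,0,0]
After op 5 (RCL M1): stack=[19,5,13] mem=[0,13,0,0]
After op 6 (*): stack=[19,65] mem=[0,13,0,0]
After op 7 (*): stack=[1235] mem=[0,13,0,0]
After op 8 (dup): stack=[1235,1235] mem=[0,13,0,0]

[1235, 1235]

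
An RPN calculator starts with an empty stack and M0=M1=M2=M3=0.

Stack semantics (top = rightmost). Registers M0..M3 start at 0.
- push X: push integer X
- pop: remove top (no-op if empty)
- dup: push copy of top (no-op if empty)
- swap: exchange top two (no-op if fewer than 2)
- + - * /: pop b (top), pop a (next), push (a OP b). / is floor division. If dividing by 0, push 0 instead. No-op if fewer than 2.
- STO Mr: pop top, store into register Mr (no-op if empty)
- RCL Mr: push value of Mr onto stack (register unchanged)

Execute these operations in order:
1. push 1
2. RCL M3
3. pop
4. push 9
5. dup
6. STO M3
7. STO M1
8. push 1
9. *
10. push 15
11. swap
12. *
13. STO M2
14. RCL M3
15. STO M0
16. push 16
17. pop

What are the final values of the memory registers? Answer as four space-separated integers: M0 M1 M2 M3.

Answer: 9 9 15 9

Derivation:
After op 1 (push 1): stack=[1] mem=[0,0,0,0]
After op 2 (RCL M3): stack=[1,0] mem=[0,0,0,0]
After op 3 (pop): stack=[1] mem=[0,0,0,0]
After op 4 (push 9): stack=[1,9] mem=[0,0,0,0]
After op 5 (dup): stack=[1,9,9] mem=[0,0,0,0]
After op 6 (STO M3): stack=[1,9] mem=[0,0,0,9]
After op 7 (STO M1): stack=[1] mem=[0,9,0,9]
After op 8 (push 1): stack=[1,1] mem=[0,9,0,9]
After op 9 (*): stack=[1] mem=[0,9,0,9]
After op 10 (push 15): stack=[1,15] mem=[0,9,0,9]
After op 11 (swap): stack=[15,1] mem=[0,9,0,9]
After op 12 (*): stack=[15] mem=[0,9,0,9]
After op 13 (STO M2): stack=[empty] mem=[0,9,15,9]
After op 14 (RCL M3): stack=[9] mem=[0,9,15,9]
After op 15 (STO M0): stack=[empty] mem=[9,9,15,9]
After op 16 (push 16): stack=[16] mem=[9,9,15,9]
After op 17 (pop): stack=[empty] mem=[9,9,15,9]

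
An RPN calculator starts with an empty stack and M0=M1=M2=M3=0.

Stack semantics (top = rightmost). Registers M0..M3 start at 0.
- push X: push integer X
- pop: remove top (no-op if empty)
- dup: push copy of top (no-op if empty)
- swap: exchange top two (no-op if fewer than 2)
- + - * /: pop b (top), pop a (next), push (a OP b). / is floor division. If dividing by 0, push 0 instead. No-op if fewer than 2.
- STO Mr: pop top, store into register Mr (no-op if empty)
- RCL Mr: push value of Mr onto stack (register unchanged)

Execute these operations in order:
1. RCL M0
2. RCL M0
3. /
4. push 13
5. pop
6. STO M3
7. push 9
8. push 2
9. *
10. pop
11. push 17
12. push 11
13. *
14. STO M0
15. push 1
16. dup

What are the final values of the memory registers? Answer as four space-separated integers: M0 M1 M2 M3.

Answer: 187 0 0 0

Derivation:
After op 1 (RCL M0): stack=[0] mem=[0,0,0,0]
After op 2 (RCL M0): stack=[0,0] mem=[0,0,0,0]
After op 3 (/): stack=[0] mem=[0,0,0,0]
After op 4 (push 13): stack=[0,13] mem=[0,0,0,0]
After op 5 (pop): stack=[0] mem=[0,0,0,0]
After op 6 (STO M3): stack=[empty] mem=[0,0,0,0]
After op 7 (push 9): stack=[9] mem=[0,0,0,0]
After op 8 (push 2): stack=[9,2] mem=[0,0,0,0]
After op 9 (*): stack=[18] mem=[0,0,0,0]
After op 10 (pop): stack=[empty] mem=[0,0,0,0]
After op 11 (push 17): stack=[17] mem=[0,0,0,0]
After op 12 (push 11): stack=[17,11] mem=[0,0,0,0]
After op 13 (*): stack=[187] mem=[0,0,0,0]
After op 14 (STO M0): stack=[empty] mem=[187,0,0,0]
After op 15 (push 1): stack=[1] mem=[187,0,0,0]
After op 16 (dup): stack=[1,1] mem=[187,0,0,0]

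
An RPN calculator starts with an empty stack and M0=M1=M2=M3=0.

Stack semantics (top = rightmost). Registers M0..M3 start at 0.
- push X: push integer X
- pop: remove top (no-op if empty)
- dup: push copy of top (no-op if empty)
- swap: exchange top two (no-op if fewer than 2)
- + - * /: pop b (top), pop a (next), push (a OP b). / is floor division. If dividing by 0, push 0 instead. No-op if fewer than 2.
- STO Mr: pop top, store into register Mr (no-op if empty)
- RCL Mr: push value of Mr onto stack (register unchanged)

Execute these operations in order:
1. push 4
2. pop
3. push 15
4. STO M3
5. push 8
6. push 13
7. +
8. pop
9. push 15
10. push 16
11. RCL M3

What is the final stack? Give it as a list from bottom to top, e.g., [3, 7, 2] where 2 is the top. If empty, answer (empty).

Answer: [15, 16, 15]

Derivation:
After op 1 (push 4): stack=[4] mem=[0,0,0,0]
After op 2 (pop): stack=[empty] mem=[0,0,0,0]
After op 3 (push 15): stack=[15] mem=[0,0,0,0]
After op 4 (STO M3): stack=[empty] mem=[0,0,0,15]
After op 5 (push 8): stack=[8] mem=[0,0,0,15]
After op 6 (push 13): stack=[8,13] mem=[0,0,0,15]
After op 7 (+): stack=[21] mem=[0,0,0,15]
After op 8 (pop): stack=[empty] mem=[0,0,0,15]
After op 9 (push 15): stack=[15] mem=[0,0,0,15]
After op 10 (push 16): stack=[15,16] mem=[0,0,0,15]
After op 11 (RCL M3): stack=[15,16,15] mem=[0,0,0,15]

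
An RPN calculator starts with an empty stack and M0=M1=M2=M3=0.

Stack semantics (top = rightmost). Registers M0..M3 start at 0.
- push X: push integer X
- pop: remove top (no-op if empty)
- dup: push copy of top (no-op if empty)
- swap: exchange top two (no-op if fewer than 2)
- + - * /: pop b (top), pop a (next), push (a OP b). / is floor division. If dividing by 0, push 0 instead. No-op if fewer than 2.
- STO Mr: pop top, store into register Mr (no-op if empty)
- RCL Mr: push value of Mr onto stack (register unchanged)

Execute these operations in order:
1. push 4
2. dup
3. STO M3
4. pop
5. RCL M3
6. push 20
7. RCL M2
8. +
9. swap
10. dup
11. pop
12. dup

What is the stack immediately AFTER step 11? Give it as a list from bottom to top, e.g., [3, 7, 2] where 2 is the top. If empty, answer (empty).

After op 1 (push 4): stack=[4] mem=[0,0,0,0]
After op 2 (dup): stack=[4,4] mem=[0,0,0,0]
After op 3 (STO M3): stack=[4] mem=[0,0,0,4]
After op 4 (pop): stack=[empty] mem=[0,0,0,4]
After op 5 (RCL M3): stack=[4] mem=[0,0,0,4]
After op 6 (push 20): stack=[4,20] mem=[0,0,0,4]
After op 7 (RCL M2): stack=[4,20,0] mem=[0,0,0,4]
After op 8 (+): stack=[4,20] mem=[0,0,0,4]
After op 9 (swap): stack=[20,4] mem=[0,0,0,4]
After op 10 (dup): stack=[20,4,4] mem=[0,0,0,4]
After op 11 (pop): stack=[20,4] mem=[0,0,0,4]

[20, 4]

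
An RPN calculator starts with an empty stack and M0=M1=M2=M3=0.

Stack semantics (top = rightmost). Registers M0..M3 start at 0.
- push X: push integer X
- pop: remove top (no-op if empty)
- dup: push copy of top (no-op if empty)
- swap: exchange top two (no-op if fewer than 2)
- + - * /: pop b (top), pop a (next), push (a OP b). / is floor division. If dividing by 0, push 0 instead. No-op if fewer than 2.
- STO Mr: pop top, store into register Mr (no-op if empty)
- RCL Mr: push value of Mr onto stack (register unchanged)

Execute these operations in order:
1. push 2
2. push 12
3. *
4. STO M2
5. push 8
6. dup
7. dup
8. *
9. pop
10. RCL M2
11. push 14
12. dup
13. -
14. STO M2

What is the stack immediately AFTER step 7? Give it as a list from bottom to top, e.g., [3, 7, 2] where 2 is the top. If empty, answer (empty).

After op 1 (push 2): stack=[2] mem=[0,0,0,0]
After op 2 (push 12): stack=[2,12] mem=[0,0,0,0]
After op 3 (*): stack=[24] mem=[0,0,0,0]
After op 4 (STO M2): stack=[empty] mem=[0,0,24,0]
After op 5 (push 8): stack=[8] mem=[0,0,24,0]
After op 6 (dup): stack=[8,8] mem=[0,0,24,0]
After op 7 (dup): stack=[8,8,8] mem=[0,0,24,0]

[8, 8, 8]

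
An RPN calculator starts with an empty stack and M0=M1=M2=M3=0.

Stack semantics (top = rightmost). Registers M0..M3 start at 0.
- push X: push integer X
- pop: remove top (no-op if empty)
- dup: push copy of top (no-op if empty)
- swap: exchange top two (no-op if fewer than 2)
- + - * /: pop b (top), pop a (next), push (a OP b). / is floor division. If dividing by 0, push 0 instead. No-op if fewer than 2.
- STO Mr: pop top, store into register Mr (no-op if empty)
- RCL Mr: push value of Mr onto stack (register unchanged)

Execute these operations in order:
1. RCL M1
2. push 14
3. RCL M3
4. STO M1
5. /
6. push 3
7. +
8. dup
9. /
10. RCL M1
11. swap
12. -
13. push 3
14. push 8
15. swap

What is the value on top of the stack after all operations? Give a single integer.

Answer: 3

Derivation:
After op 1 (RCL M1): stack=[0] mem=[0,0,0,0]
After op 2 (push 14): stack=[0,14] mem=[0,0,0,0]
After op 3 (RCL M3): stack=[0,14,0] mem=[0,0,0,0]
After op 4 (STO M1): stack=[0,14] mem=[0,0,0,0]
After op 5 (/): stack=[0] mem=[0,0,0,0]
After op 6 (push 3): stack=[0,3] mem=[0,0,0,0]
After op 7 (+): stack=[3] mem=[0,0,0,0]
After op 8 (dup): stack=[3,3] mem=[0,0,0,0]
After op 9 (/): stack=[1] mem=[0,0,0,0]
After op 10 (RCL M1): stack=[1,0] mem=[0,0,0,0]
After op 11 (swap): stack=[0,1] mem=[0,0,0,0]
After op 12 (-): stack=[-1] mem=[0,0,0,0]
After op 13 (push 3): stack=[-1,3] mem=[0,0,0,0]
After op 14 (push 8): stack=[-1,3,8] mem=[0,0,0,0]
After op 15 (swap): stack=[-1,8,3] mem=[0,0,0,0]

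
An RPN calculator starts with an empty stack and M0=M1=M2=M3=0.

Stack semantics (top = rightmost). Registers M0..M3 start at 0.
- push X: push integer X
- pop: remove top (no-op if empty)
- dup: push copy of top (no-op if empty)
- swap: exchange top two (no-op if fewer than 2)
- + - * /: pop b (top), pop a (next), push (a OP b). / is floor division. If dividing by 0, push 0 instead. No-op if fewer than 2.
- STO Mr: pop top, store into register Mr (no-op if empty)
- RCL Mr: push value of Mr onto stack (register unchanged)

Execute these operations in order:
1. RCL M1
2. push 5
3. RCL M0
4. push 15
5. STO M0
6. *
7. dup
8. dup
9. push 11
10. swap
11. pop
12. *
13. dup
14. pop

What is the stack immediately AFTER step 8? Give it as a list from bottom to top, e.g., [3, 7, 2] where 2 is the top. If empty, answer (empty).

After op 1 (RCL M1): stack=[0] mem=[0,0,0,0]
After op 2 (push 5): stack=[0,5] mem=[0,0,0,0]
After op 3 (RCL M0): stack=[0,5,0] mem=[0,0,0,0]
After op 4 (push 15): stack=[0,5,0,15] mem=[0,0,0,0]
After op 5 (STO M0): stack=[0,5,0] mem=[15,0,0,0]
After op 6 (*): stack=[0,0] mem=[15,0,0,0]
After op 7 (dup): stack=[0,0,0] mem=[15,0,0,0]
After op 8 (dup): stack=[0,0,0,0] mem=[15,0,0,0]

[0, 0, 0, 0]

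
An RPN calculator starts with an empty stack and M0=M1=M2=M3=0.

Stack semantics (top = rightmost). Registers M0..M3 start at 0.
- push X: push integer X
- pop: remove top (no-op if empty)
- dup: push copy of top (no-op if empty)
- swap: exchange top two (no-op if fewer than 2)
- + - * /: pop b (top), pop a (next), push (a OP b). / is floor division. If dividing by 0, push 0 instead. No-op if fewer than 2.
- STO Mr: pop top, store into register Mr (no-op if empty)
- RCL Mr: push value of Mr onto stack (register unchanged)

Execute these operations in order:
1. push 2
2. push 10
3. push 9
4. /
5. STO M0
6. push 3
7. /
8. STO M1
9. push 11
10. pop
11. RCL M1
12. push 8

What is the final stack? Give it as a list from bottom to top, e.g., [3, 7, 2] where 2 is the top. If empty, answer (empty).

After op 1 (push 2): stack=[2] mem=[0,0,0,0]
After op 2 (push 10): stack=[2,10] mem=[0,0,0,0]
After op 3 (push 9): stack=[2,10,9] mem=[0,0,0,0]
After op 4 (/): stack=[2,1] mem=[0,0,0,0]
After op 5 (STO M0): stack=[2] mem=[1,0,0,0]
After op 6 (push 3): stack=[2,3] mem=[1,0,0,0]
After op 7 (/): stack=[0] mem=[1,0,0,0]
After op 8 (STO M1): stack=[empty] mem=[1,0,0,0]
After op 9 (push 11): stack=[11] mem=[1,0,0,0]
After op 10 (pop): stack=[empty] mem=[1,0,0,0]
After op 11 (RCL M1): stack=[0] mem=[1,0,0,0]
After op 12 (push 8): stack=[0,8] mem=[1,0,0,0]

Answer: [0, 8]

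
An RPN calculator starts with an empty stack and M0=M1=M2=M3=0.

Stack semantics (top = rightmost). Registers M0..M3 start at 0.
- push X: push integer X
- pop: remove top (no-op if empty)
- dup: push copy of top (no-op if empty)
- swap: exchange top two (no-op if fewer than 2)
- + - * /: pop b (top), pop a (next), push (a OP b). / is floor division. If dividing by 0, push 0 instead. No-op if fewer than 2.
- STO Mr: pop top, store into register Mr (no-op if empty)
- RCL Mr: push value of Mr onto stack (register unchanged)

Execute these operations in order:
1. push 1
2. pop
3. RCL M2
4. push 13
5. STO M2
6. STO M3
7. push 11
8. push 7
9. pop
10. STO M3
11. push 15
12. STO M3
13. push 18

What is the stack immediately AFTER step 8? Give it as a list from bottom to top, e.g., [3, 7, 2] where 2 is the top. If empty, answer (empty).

After op 1 (push 1): stack=[1] mem=[0,0,0,0]
After op 2 (pop): stack=[empty] mem=[0,0,0,0]
After op 3 (RCL M2): stack=[0] mem=[0,0,0,0]
After op 4 (push 13): stack=[0,13] mem=[0,0,0,0]
After op 5 (STO M2): stack=[0] mem=[0,0,13,0]
After op 6 (STO M3): stack=[empty] mem=[0,0,13,0]
After op 7 (push 11): stack=[11] mem=[0,0,13,0]
After op 8 (push 7): stack=[11,7] mem=[0,0,13,0]

[11, 7]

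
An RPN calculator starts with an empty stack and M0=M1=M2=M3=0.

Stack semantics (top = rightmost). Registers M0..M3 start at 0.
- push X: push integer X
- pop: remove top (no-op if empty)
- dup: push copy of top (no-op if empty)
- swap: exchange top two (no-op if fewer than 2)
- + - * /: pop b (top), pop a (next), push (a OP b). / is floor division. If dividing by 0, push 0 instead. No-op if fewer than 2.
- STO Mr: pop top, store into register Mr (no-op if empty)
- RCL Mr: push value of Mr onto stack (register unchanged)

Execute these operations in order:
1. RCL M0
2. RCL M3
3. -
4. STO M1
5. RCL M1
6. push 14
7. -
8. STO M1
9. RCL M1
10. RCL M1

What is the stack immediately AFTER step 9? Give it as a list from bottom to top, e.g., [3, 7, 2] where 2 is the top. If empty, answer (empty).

After op 1 (RCL M0): stack=[0] mem=[0,0,0,0]
After op 2 (RCL M3): stack=[0,0] mem=[0,0,0,0]
After op 3 (-): stack=[0] mem=[0,0,0,0]
After op 4 (STO M1): stack=[empty] mem=[0,0,0,0]
After op 5 (RCL M1): stack=[0] mem=[0,0,0,0]
After op 6 (push 14): stack=[0,14] mem=[0,0,0,0]
After op 7 (-): stack=[-14] mem=[0,0,0,0]
After op 8 (STO M1): stack=[empty] mem=[0,-14,0,0]
After op 9 (RCL M1): stack=[-14] mem=[0,-14,0,0]

[-14]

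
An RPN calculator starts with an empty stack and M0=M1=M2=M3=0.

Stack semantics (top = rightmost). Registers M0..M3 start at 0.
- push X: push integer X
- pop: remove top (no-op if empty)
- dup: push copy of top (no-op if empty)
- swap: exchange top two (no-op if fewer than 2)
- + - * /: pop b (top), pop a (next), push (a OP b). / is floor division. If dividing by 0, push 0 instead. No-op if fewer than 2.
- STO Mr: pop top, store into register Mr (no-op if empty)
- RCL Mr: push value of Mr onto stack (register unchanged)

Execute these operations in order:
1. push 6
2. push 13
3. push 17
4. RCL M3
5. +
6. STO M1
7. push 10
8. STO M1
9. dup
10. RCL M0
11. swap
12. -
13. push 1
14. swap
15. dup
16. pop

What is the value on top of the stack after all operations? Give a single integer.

After op 1 (push 6): stack=[6] mem=[0,0,0,0]
After op 2 (push 13): stack=[6,13] mem=[0,0,0,0]
After op 3 (push 17): stack=[6,13,17] mem=[0,0,0,0]
After op 4 (RCL M3): stack=[6,13,17,0] mem=[0,0,0,0]
After op 5 (+): stack=[6,13,17] mem=[0,0,0,0]
After op 6 (STO M1): stack=[6,13] mem=[0,17,0,0]
After op 7 (push 10): stack=[6,13,10] mem=[0,17,0,0]
After op 8 (STO M1): stack=[6,13] mem=[0,10,0,0]
After op 9 (dup): stack=[6,13,13] mem=[0,10,0,0]
After op 10 (RCL M0): stack=[6,13,13,0] mem=[0,10,0,0]
After op 11 (swap): stack=[6,13,0,13] mem=[0,10,0,0]
After op 12 (-): stack=[6,13,-13] mem=[0,10,0,0]
After op 13 (push 1): stack=[6,13,-13,1] mem=[0,10,0,0]
After op 14 (swap): stack=[6,13,1,-13] mem=[0,10,0,0]
After op 15 (dup): stack=[6,13,1,-13,-13] mem=[0,10,0,0]
After op 16 (pop): stack=[6,13,1,-13] mem=[0,10,0,0]

Answer: -13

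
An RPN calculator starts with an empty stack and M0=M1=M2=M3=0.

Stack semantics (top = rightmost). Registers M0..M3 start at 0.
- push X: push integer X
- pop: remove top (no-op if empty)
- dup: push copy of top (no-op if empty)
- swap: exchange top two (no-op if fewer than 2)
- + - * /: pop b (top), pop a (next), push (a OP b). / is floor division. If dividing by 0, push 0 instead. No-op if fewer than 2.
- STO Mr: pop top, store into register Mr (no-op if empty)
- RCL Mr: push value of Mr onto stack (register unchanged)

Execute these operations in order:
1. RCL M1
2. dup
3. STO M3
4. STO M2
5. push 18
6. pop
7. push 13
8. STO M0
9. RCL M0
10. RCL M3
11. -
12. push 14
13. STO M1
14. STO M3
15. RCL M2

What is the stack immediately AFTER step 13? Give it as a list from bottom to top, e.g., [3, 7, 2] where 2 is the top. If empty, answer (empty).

After op 1 (RCL M1): stack=[0] mem=[0,0,0,0]
After op 2 (dup): stack=[0,0] mem=[0,0,0,0]
After op 3 (STO M3): stack=[0] mem=[0,0,0,0]
After op 4 (STO M2): stack=[empty] mem=[0,0,0,0]
After op 5 (push 18): stack=[18] mem=[0,0,0,0]
After op 6 (pop): stack=[empty] mem=[0,0,0,0]
After op 7 (push 13): stack=[13] mem=[0,0,0,0]
After op 8 (STO M0): stack=[empty] mem=[13,0,0,0]
After op 9 (RCL M0): stack=[13] mem=[13,0,0,0]
After op 10 (RCL M3): stack=[13,0] mem=[13,0,0,0]
After op 11 (-): stack=[13] mem=[13,0,0,0]
After op 12 (push 14): stack=[13,14] mem=[13,0,0,0]
After op 13 (STO M1): stack=[13] mem=[13,14,0,0]

[13]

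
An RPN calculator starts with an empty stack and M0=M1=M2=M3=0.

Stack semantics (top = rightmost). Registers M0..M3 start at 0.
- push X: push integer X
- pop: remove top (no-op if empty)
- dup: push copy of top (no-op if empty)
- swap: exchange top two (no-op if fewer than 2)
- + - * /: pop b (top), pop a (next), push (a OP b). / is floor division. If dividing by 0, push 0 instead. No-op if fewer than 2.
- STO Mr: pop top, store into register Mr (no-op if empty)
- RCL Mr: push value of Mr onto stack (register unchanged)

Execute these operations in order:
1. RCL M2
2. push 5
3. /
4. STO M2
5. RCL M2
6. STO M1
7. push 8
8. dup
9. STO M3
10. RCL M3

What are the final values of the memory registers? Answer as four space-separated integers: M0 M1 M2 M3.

After op 1 (RCL M2): stack=[0] mem=[0,0,0,0]
After op 2 (push 5): stack=[0,5] mem=[0,0,0,0]
After op 3 (/): stack=[0] mem=[0,0,0,0]
After op 4 (STO M2): stack=[empty] mem=[0,0,0,0]
After op 5 (RCL M2): stack=[0] mem=[0,0,0,0]
After op 6 (STO M1): stack=[empty] mem=[0,0,0,0]
After op 7 (push 8): stack=[8] mem=[0,0,0,0]
After op 8 (dup): stack=[8,8] mem=[0,0,0,0]
After op 9 (STO M3): stack=[8] mem=[0,0,0,8]
After op 10 (RCL M3): stack=[8,8] mem=[0,0,0,8]

Answer: 0 0 0 8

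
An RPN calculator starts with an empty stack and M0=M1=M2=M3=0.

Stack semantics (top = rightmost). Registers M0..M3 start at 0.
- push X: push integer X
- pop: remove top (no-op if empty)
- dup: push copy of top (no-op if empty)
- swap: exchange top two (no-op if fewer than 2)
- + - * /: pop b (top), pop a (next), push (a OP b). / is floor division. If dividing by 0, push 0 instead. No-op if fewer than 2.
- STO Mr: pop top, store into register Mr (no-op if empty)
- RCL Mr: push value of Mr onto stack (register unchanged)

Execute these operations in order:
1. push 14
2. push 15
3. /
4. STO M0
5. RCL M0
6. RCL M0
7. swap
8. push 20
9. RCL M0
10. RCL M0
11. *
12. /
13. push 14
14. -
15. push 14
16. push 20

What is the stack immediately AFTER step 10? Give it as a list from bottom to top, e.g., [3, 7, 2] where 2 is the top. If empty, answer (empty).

After op 1 (push 14): stack=[14] mem=[0,0,0,0]
After op 2 (push 15): stack=[14,15] mem=[0,0,0,0]
After op 3 (/): stack=[0] mem=[0,0,0,0]
After op 4 (STO M0): stack=[empty] mem=[0,0,0,0]
After op 5 (RCL M0): stack=[0] mem=[0,0,0,0]
After op 6 (RCL M0): stack=[0,0] mem=[0,0,0,0]
After op 7 (swap): stack=[0,0] mem=[0,0,0,0]
After op 8 (push 20): stack=[0,0,20] mem=[0,0,0,0]
After op 9 (RCL M0): stack=[0,0,20,0] mem=[0,0,0,0]
After op 10 (RCL M0): stack=[0,0,20,0,0] mem=[0,0,0,0]

[0, 0, 20, 0, 0]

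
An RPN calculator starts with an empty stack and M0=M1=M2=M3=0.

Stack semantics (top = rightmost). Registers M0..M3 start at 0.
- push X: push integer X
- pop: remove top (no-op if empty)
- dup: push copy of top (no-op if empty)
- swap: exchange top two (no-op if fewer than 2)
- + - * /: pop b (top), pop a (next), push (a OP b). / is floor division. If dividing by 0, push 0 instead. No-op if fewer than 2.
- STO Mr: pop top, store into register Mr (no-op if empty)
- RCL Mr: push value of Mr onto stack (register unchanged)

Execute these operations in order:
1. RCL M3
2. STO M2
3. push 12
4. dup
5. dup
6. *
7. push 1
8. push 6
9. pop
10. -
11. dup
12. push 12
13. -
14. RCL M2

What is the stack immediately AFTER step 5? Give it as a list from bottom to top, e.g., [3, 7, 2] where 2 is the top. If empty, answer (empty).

After op 1 (RCL M3): stack=[0] mem=[0,0,0,0]
After op 2 (STO M2): stack=[empty] mem=[0,0,0,0]
After op 3 (push 12): stack=[12] mem=[0,0,0,0]
After op 4 (dup): stack=[12,12] mem=[0,0,0,0]
After op 5 (dup): stack=[12,12,12] mem=[0,0,0,0]

[12, 12, 12]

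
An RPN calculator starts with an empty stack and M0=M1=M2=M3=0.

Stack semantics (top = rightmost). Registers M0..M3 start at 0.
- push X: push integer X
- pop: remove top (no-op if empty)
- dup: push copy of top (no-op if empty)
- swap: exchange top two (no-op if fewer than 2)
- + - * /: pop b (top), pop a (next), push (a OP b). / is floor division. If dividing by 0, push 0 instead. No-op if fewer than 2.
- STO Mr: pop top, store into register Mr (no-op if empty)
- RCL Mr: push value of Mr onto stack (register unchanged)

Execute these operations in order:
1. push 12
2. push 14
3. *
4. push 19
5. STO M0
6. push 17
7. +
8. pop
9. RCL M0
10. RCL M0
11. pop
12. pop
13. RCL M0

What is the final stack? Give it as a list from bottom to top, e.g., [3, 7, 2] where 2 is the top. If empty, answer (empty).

After op 1 (push 12): stack=[12] mem=[0,0,0,0]
After op 2 (push 14): stack=[12,14] mem=[0,0,0,0]
After op 3 (*): stack=[168] mem=[0,0,0,0]
After op 4 (push 19): stack=[168,19] mem=[0,0,0,0]
After op 5 (STO M0): stack=[168] mem=[19,0,0,0]
After op 6 (push 17): stack=[168,17] mem=[19,0,0,0]
After op 7 (+): stack=[185] mem=[19,0,0,0]
After op 8 (pop): stack=[empty] mem=[19,0,0,0]
After op 9 (RCL M0): stack=[19] mem=[19,0,0,0]
After op 10 (RCL M0): stack=[19,19] mem=[19,0,0,0]
After op 11 (pop): stack=[19] mem=[19,0,0,0]
After op 12 (pop): stack=[empty] mem=[19,0,0,0]
After op 13 (RCL M0): stack=[19] mem=[19,0,0,0]

Answer: [19]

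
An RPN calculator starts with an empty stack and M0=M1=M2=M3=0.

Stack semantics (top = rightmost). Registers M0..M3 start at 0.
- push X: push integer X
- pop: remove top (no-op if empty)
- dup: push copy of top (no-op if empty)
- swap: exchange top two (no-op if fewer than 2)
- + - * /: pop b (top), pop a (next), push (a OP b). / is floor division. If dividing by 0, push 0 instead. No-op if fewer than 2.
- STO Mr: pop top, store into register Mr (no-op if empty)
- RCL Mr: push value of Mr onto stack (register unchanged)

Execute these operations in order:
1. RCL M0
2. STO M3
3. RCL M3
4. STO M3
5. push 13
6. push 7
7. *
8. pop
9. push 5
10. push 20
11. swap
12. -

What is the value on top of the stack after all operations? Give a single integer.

Answer: 15

Derivation:
After op 1 (RCL M0): stack=[0] mem=[0,0,0,0]
After op 2 (STO M3): stack=[empty] mem=[0,0,0,0]
After op 3 (RCL M3): stack=[0] mem=[0,0,0,0]
After op 4 (STO M3): stack=[empty] mem=[0,0,0,0]
After op 5 (push 13): stack=[13] mem=[0,0,0,0]
After op 6 (push 7): stack=[13,7] mem=[0,0,0,0]
After op 7 (*): stack=[91] mem=[0,0,0,0]
After op 8 (pop): stack=[empty] mem=[0,0,0,0]
After op 9 (push 5): stack=[5] mem=[0,0,0,0]
After op 10 (push 20): stack=[5,20] mem=[0,0,0,0]
After op 11 (swap): stack=[20,5] mem=[0,0,0,0]
After op 12 (-): stack=[15] mem=[0,0,0,0]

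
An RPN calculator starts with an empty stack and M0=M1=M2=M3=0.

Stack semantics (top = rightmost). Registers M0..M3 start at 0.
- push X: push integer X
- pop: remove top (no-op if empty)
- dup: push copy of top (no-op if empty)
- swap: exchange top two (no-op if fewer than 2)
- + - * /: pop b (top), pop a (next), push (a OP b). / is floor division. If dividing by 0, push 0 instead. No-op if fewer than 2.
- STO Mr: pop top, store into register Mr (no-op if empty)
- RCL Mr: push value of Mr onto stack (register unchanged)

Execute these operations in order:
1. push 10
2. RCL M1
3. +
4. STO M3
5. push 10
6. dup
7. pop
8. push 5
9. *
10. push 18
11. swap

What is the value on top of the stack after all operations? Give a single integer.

After op 1 (push 10): stack=[10] mem=[0,0,0,0]
After op 2 (RCL M1): stack=[10,0] mem=[0,0,0,0]
After op 3 (+): stack=[10] mem=[0,0,0,0]
After op 4 (STO M3): stack=[empty] mem=[0,0,0,10]
After op 5 (push 10): stack=[10] mem=[0,0,0,10]
After op 6 (dup): stack=[10,10] mem=[0,0,0,10]
After op 7 (pop): stack=[10] mem=[0,0,0,10]
After op 8 (push 5): stack=[10,5] mem=[0,0,0,10]
After op 9 (*): stack=[50] mem=[0,0,0,10]
After op 10 (push 18): stack=[50,18] mem=[0,0,0,10]
After op 11 (swap): stack=[18,50] mem=[0,0,0,10]

Answer: 50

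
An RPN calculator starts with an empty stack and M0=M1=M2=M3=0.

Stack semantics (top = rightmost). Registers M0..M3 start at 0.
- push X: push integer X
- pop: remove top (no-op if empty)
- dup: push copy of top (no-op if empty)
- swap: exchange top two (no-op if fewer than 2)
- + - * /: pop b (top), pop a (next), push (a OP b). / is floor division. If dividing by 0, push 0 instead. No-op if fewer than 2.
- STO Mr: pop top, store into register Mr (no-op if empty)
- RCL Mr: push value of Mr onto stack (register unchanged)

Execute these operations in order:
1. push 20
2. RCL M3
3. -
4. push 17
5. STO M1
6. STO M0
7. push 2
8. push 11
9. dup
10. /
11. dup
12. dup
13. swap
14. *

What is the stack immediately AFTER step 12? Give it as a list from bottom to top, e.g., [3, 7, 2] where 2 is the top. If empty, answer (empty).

After op 1 (push 20): stack=[20] mem=[0,0,0,0]
After op 2 (RCL M3): stack=[20,0] mem=[0,0,0,0]
After op 3 (-): stack=[20] mem=[0,0,0,0]
After op 4 (push 17): stack=[20,17] mem=[0,0,0,0]
After op 5 (STO M1): stack=[20] mem=[0,17,0,0]
After op 6 (STO M0): stack=[empty] mem=[20,17,0,0]
After op 7 (push 2): stack=[2] mem=[20,17,0,0]
After op 8 (push 11): stack=[2,11] mem=[20,17,0,0]
After op 9 (dup): stack=[2,11,11] mem=[20,17,0,0]
After op 10 (/): stack=[2,1] mem=[20,17,0,0]
After op 11 (dup): stack=[2,1,1] mem=[20,17,0,0]
After op 12 (dup): stack=[2,1,1,1] mem=[20,17,0,0]

[2, 1, 1, 1]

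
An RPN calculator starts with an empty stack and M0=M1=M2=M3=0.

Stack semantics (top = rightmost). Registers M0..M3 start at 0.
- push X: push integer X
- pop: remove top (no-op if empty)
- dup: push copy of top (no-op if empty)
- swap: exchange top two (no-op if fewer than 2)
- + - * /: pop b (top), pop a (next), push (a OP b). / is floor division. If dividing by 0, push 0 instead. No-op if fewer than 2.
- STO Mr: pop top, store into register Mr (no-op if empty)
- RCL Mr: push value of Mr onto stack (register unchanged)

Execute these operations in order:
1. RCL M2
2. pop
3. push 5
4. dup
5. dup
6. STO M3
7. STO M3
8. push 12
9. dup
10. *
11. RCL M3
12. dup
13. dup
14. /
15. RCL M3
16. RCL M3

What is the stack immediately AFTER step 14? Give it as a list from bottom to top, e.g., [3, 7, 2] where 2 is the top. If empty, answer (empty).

After op 1 (RCL M2): stack=[0] mem=[0,0,0,0]
After op 2 (pop): stack=[empty] mem=[0,0,0,0]
After op 3 (push 5): stack=[5] mem=[0,0,0,0]
After op 4 (dup): stack=[5,5] mem=[0,0,0,0]
After op 5 (dup): stack=[5,5,5] mem=[0,0,0,0]
After op 6 (STO M3): stack=[5,5] mem=[0,0,0,5]
After op 7 (STO M3): stack=[5] mem=[0,0,0,5]
After op 8 (push 12): stack=[5,12] mem=[0,0,0,5]
After op 9 (dup): stack=[5,12,12] mem=[0,0,0,5]
After op 10 (*): stack=[5,144] mem=[0,0,0,5]
After op 11 (RCL M3): stack=[5,144,5] mem=[0,0,0,5]
After op 12 (dup): stack=[5,144,5,5] mem=[0,0,0,5]
After op 13 (dup): stack=[5,144,5,5,5] mem=[0,0,0,5]
After op 14 (/): stack=[5,144,5,1] mem=[0,0,0,5]

[5, 144, 5, 1]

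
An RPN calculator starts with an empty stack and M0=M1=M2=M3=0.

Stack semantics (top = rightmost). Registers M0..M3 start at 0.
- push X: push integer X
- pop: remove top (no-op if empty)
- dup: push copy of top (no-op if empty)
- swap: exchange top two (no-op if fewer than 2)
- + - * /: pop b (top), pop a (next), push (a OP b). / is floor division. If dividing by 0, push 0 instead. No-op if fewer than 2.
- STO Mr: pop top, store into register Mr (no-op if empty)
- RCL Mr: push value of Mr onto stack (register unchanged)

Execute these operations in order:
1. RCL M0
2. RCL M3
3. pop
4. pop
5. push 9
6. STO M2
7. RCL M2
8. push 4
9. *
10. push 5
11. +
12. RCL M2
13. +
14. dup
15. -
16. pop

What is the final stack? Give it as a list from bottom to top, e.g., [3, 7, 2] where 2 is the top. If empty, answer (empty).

Answer: (empty)

Derivation:
After op 1 (RCL M0): stack=[0] mem=[0,0,0,0]
After op 2 (RCL M3): stack=[0,0] mem=[0,0,0,0]
After op 3 (pop): stack=[0] mem=[0,0,0,0]
After op 4 (pop): stack=[empty] mem=[0,0,0,0]
After op 5 (push 9): stack=[9] mem=[0,0,0,0]
After op 6 (STO M2): stack=[empty] mem=[0,0,9,0]
After op 7 (RCL M2): stack=[9] mem=[0,0,9,0]
After op 8 (push 4): stack=[9,4] mem=[0,0,9,0]
After op 9 (*): stack=[36] mem=[0,0,9,0]
After op 10 (push 5): stack=[36,5] mem=[0,0,9,0]
After op 11 (+): stack=[41] mem=[0,0,9,0]
After op 12 (RCL M2): stack=[41,9] mem=[0,0,9,0]
After op 13 (+): stack=[50] mem=[0,0,9,0]
After op 14 (dup): stack=[50,50] mem=[0,0,9,0]
After op 15 (-): stack=[0] mem=[0,0,9,0]
After op 16 (pop): stack=[empty] mem=[0,0,9,0]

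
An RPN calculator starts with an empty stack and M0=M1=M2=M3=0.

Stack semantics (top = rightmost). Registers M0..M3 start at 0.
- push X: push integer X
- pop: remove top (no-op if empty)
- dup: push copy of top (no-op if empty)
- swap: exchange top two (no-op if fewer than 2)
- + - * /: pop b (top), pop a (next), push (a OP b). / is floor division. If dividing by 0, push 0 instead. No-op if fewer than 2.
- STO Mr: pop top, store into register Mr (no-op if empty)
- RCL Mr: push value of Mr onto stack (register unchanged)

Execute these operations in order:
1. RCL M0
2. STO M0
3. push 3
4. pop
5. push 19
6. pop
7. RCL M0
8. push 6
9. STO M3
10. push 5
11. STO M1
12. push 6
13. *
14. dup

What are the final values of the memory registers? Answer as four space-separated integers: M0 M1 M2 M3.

After op 1 (RCL M0): stack=[0] mem=[0,0,0,0]
After op 2 (STO M0): stack=[empty] mem=[0,0,0,0]
After op 3 (push 3): stack=[3] mem=[0,0,0,0]
After op 4 (pop): stack=[empty] mem=[0,0,0,0]
After op 5 (push 19): stack=[19] mem=[0,0,0,0]
After op 6 (pop): stack=[empty] mem=[0,0,0,0]
After op 7 (RCL M0): stack=[0] mem=[0,0,0,0]
After op 8 (push 6): stack=[0,6] mem=[0,0,0,0]
After op 9 (STO M3): stack=[0] mem=[0,0,0,6]
After op 10 (push 5): stack=[0,5] mem=[0,0,0,6]
After op 11 (STO M1): stack=[0] mem=[0,5,0,6]
After op 12 (push 6): stack=[0,6] mem=[0,5,0,6]
After op 13 (*): stack=[0] mem=[0,5,0,6]
After op 14 (dup): stack=[0,0] mem=[0,5,0,6]

Answer: 0 5 0 6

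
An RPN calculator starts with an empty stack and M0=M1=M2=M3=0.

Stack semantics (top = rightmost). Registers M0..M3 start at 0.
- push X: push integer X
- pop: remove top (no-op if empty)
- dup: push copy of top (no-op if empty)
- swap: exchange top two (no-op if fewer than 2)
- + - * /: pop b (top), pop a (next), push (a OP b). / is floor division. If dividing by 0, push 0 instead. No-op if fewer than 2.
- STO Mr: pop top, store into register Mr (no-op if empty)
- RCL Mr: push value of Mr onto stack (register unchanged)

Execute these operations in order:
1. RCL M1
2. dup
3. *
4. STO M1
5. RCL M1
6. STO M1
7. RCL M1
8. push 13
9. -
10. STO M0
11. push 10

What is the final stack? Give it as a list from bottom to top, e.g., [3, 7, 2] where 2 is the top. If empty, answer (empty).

Answer: [10]

Derivation:
After op 1 (RCL M1): stack=[0] mem=[0,0,0,0]
After op 2 (dup): stack=[0,0] mem=[0,0,0,0]
After op 3 (*): stack=[0] mem=[0,0,0,0]
After op 4 (STO M1): stack=[empty] mem=[0,0,0,0]
After op 5 (RCL M1): stack=[0] mem=[0,0,0,0]
After op 6 (STO M1): stack=[empty] mem=[0,0,0,0]
After op 7 (RCL M1): stack=[0] mem=[0,0,0,0]
After op 8 (push 13): stack=[0,13] mem=[0,0,0,0]
After op 9 (-): stack=[-13] mem=[0,0,0,0]
After op 10 (STO M0): stack=[empty] mem=[-13,0,0,0]
After op 11 (push 10): stack=[10] mem=[-13,0,0,0]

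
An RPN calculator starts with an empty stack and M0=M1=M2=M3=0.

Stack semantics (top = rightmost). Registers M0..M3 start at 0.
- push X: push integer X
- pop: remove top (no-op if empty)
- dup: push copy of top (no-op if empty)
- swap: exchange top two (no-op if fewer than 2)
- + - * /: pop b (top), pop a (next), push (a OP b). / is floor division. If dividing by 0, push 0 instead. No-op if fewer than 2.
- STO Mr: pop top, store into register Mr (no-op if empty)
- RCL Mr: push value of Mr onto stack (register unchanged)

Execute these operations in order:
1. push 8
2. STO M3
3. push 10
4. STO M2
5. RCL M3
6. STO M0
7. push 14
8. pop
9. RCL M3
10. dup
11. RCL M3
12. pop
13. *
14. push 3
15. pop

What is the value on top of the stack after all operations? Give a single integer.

Answer: 64

Derivation:
After op 1 (push 8): stack=[8] mem=[0,0,0,0]
After op 2 (STO M3): stack=[empty] mem=[0,0,0,8]
After op 3 (push 10): stack=[10] mem=[0,0,0,8]
After op 4 (STO M2): stack=[empty] mem=[0,0,10,8]
After op 5 (RCL M3): stack=[8] mem=[0,0,10,8]
After op 6 (STO M0): stack=[empty] mem=[8,0,10,8]
After op 7 (push 14): stack=[14] mem=[8,0,10,8]
After op 8 (pop): stack=[empty] mem=[8,0,10,8]
After op 9 (RCL M3): stack=[8] mem=[8,0,10,8]
After op 10 (dup): stack=[8,8] mem=[8,0,10,8]
After op 11 (RCL M3): stack=[8,8,8] mem=[8,0,10,8]
After op 12 (pop): stack=[8,8] mem=[8,0,10,8]
After op 13 (*): stack=[64] mem=[8,0,10,8]
After op 14 (push 3): stack=[64,3] mem=[8,0,10,8]
After op 15 (pop): stack=[64] mem=[8,0,10,8]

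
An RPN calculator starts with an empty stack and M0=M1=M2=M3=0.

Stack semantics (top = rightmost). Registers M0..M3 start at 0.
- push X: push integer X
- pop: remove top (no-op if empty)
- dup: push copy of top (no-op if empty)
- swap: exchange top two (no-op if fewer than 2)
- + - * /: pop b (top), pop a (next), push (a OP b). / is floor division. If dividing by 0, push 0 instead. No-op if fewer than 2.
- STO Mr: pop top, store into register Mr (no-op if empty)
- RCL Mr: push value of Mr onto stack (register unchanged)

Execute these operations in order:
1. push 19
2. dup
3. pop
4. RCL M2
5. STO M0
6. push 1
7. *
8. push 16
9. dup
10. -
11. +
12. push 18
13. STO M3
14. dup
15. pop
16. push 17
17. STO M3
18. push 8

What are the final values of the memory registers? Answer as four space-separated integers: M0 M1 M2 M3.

Answer: 0 0 0 17

Derivation:
After op 1 (push 19): stack=[19] mem=[0,0,0,0]
After op 2 (dup): stack=[19,19] mem=[0,0,0,0]
After op 3 (pop): stack=[19] mem=[0,0,0,0]
After op 4 (RCL M2): stack=[19,0] mem=[0,0,0,0]
After op 5 (STO M0): stack=[19] mem=[0,0,0,0]
After op 6 (push 1): stack=[19,1] mem=[0,0,0,0]
After op 7 (*): stack=[19] mem=[0,0,0,0]
After op 8 (push 16): stack=[19,16] mem=[0,0,0,0]
After op 9 (dup): stack=[19,16,16] mem=[0,0,0,0]
After op 10 (-): stack=[19,0] mem=[0,0,0,0]
After op 11 (+): stack=[19] mem=[0,0,0,0]
After op 12 (push 18): stack=[19,18] mem=[0,0,0,0]
After op 13 (STO M3): stack=[19] mem=[0,0,0,18]
After op 14 (dup): stack=[19,19] mem=[0,0,0,18]
After op 15 (pop): stack=[19] mem=[0,0,0,18]
After op 16 (push 17): stack=[19,17] mem=[0,0,0,18]
After op 17 (STO M3): stack=[19] mem=[0,0,0,17]
After op 18 (push 8): stack=[19,8] mem=[0,0,0,17]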